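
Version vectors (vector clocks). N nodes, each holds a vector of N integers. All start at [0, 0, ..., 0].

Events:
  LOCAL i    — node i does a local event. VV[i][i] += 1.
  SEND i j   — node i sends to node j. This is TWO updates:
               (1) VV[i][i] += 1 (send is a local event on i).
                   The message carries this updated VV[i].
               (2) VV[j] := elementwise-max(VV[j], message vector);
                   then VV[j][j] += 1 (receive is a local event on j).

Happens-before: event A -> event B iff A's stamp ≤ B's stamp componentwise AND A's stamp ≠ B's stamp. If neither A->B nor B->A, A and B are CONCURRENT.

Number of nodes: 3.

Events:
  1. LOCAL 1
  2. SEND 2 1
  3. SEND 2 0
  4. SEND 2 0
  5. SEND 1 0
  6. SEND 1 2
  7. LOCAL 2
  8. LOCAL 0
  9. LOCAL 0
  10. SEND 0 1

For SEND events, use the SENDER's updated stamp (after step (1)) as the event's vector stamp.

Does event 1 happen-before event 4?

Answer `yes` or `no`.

Answer: no

Derivation:
Initial: VV[0]=[0, 0, 0]
Initial: VV[1]=[0, 0, 0]
Initial: VV[2]=[0, 0, 0]
Event 1: LOCAL 1: VV[1][1]++ -> VV[1]=[0, 1, 0]
Event 2: SEND 2->1: VV[2][2]++ -> VV[2]=[0, 0, 1], msg_vec=[0, 0, 1]; VV[1]=max(VV[1],msg_vec) then VV[1][1]++ -> VV[1]=[0, 2, 1]
Event 3: SEND 2->0: VV[2][2]++ -> VV[2]=[0, 0, 2], msg_vec=[0, 0, 2]; VV[0]=max(VV[0],msg_vec) then VV[0][0]++ -> VV[0]=[1, 0, 2]
Event 4: SEND 2->0: VV[2][2]++ -> VV[2]=[0, 0, 3], msg_vec=[0, 0, 3]; VV[0]=max(VV[0],msg_vec) then VV[0][0]++ -> VV[0]=[2, 0, 3]
Event 5: SEND 1->0: VV[1][1]++ -> VV[1]=[0, 3, 1], msg_vec=[0, 3, 1]; VV[0]=max(VV[0],msg_vec) then VV[0][0]++ -> VV[0]=[3, 3, 3]
Event 6: SEND 1->2: VV[1][1]++ -> VV[1]=[0, 4, 1], msg_vec=[0, 4, 1]; VV[2]=max(VV[2],msg_vec) then VV[2][2]++ -> VV[2]=[0, 4, 4]
Event 7: LOCAL 2: VV[2][2]++ -> VV[2]=[0, 4, 5]
Event 8: LOCAL 0: VV[0][0]++ -> VV[0]=[4, 3, 3]
Event 9: LOCAL 0: VV[0][0]++ -> VV[0]=[5, 3, 3]
Event 10: SEND 0->1: VV[0][0]++ -> VV[0]=[6, 3, 3], msg_vec=[6, 3, 3]; VV[1]=max(VV[1],msg_vec) then VV[1][1]++ -> VV[1]=[6, 5, 3]
Event 1 stamp: [0, 1, 0]
Event 4 stamp: [0, 0, 3]
[0, 1, 0] <= [0, 0, 3]? False. Equal? False. Happens-before: False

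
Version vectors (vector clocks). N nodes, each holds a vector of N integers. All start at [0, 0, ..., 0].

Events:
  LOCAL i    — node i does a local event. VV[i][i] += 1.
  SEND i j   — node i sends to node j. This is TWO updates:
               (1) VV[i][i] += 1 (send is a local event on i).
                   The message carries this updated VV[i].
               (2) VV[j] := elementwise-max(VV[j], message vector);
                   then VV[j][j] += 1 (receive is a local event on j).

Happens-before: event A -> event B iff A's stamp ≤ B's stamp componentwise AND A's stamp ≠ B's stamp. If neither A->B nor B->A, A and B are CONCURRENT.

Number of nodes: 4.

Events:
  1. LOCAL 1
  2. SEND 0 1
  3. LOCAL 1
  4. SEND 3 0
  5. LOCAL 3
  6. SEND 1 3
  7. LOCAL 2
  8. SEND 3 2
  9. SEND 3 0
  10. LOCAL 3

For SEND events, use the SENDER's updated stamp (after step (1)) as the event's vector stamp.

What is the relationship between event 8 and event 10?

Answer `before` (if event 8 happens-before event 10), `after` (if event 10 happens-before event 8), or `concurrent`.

Initial: VV[0]=[0, 0, 0, 0]
Initial: VV[1]=[0, 0, 0, 0]
Initial: VV[2]=[0, 0, 0, 0]
Initial: VV[3]=[0, 0, 0, 0]
Event 1: LOCAL 1: VV[1][1]++ -> VV[1]=[0, 1, 0, 0]
Event 2: SEND 0->1: VV[0][0]++ -> VV[0]=[1, 0, 0, 0], msg_vec=[1, 0, 0, 0]; VV[1]=max(VV[1],msg_vec) then VV[1][1]++ -> VV[1]=[1, 2, 0, 0]
Event 3: LOCAL 1: VV[1][1]++ -> VV[1]=[1, 3, 0, 0]
Event 4: SEND 3->0: VV[3][3]++ -> VV[3]=[0, 0, 0, 1], msg_vec=[0, 0, 0, 1]; VV[0]=max(VV[0],msg_vec) then VV[0][0]++ -> VV[0]=[2, 0, 0, 1]
Event 5: LOCAL 3: VV[3][3]++ -> VV[3]=[0, 0, 0, 2]
Event 6: SEND 1->3: VV[1][1]++ -> VV[1]=[1, 4, 0, 0], msg_vec=[1, 4, 0, 0]; VV[3]=max(VV[3],msg_vec) then VV[3][3]++ -> VV[3]=[1, 4, 0, 3]
Event 7: LOCAL 2: VV[2][2]++ -> VV[2]=[0, 0, 1, 0]
Event 8: SEND 3->2: VV[3][3]++ -> VV[3]=[1, 4, 0, 4], msg_vec=[1, 4, 0, 4]; VV[2]=max(VV[2],msg_vec) then VV[2][2]++ -> VV[2]=[1, 4, 2, 4]
Event 9: SEND 3->0: VV[3][3]++ -> VV[3]=[1, 4, 0, 5], msg_vec=[1, 4, 0, 5]; VV[0]=max(VV[0],msg_vec) then VV[0][0]++ -> VV[0]=[3, 4, 0, 5]
Event 10: LOCAL 3: VV[3][3]++ -> VV[3]=[1, 4, 0, 6]
Event 8 stamp: [1, 4, 0, 4]
Event 10 stamp: [1, 4, 0, 6]
[1, 4, 0, 4] <= [1, 4, 0, 6]? True
[1, 4, 0, 6] <= [1, 4, 0, 4]? False
Relation: before

Answer: before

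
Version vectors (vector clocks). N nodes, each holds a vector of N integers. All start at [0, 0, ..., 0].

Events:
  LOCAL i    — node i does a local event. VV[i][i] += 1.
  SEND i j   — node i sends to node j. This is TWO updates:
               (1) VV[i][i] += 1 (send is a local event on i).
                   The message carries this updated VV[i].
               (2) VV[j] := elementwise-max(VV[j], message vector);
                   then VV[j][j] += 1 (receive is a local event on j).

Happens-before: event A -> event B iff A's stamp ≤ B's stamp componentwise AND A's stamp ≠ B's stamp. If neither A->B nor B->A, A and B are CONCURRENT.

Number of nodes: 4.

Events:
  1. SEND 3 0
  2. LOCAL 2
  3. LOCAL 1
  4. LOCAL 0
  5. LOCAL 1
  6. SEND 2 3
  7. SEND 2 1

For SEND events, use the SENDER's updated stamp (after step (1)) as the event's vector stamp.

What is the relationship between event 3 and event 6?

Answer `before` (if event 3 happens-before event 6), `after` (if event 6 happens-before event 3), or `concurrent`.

Answer: concurrent

Derivation:
Initial: VV[0]=[0, 0, 0, 0]
Initial: VV[1]=[0, 0, 0, 0]
Initial: VV[2]=[0, 0, 0, 0]
Initial: VV[3]=[0, 0, 0, 0]
Event 1: SEND 3->0: VV[3][3]++ -> VV[3]=[0, 0, 0, 1], msg_vec=[0, 0, 0, 1]; VV[0]=max(VV[0],msg_vec) then VV[0][0]++ -> VV[0]=[1, 0, 0, 1]
Event 2: LOCAL 2: VV[2][2]++ -> VV[2]=[0, 0, 1, 0]
Event 3: LOCAL 1: VV[1][1]++ -> VV[1]=[0, 1, 0, 0]
Event 4: LOCAL 0: VV[0][0]++ -> VV[0]=[2, 0, 0, 1]
Event 5: LOCAL 1: VV[1][1]++ -> VV[1]=[0, 2, 0, 0]
Event 6: SEND 2->3: VV[2][2]++ -> VV[2]=[0, 0, 2, 0], msg_vec=[0, 0, 2, 0]; VV[3]=max(VV[3],msg_vec) then VV[3][3]++ -> VV[3]=[0, 0, 2, 2]
Event 7: SEND 2->1: VV[2][2]++ -> VV[2]=[0, 0, 3, 0], msg_vec=[0, 0, 3, 0]; VV[1]=max(VV[1],msg_vec) then VV[1][1]++ -> VV[1]=[0, 3, 3, 0]
Event 3 stamp: [0, 1, 0, 0]
Event 6 stamp: [0, 0, 2, 0]
[0, 1, 0, 0] <= [0, 0, 2, 0]? False
[0, 0, 2, 0] <= [0, 1, 0, 0]? False
Relation: concurrent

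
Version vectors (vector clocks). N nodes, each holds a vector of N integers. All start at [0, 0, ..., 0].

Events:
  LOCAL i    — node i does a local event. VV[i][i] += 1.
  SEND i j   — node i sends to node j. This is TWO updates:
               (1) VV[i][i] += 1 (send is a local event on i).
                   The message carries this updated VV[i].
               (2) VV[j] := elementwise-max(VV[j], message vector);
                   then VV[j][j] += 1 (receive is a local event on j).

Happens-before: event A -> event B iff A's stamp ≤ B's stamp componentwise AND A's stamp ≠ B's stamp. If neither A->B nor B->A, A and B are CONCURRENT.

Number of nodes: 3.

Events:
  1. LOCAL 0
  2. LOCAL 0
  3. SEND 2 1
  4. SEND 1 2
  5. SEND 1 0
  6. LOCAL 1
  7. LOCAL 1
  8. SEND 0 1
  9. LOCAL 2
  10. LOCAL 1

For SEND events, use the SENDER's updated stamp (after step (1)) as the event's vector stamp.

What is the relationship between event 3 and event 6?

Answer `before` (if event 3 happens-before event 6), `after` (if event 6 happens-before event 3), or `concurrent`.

Answer: before

Derivation:
Initial: VV[0]=[0, 0, 0]
Initial: VV[1]=[0, 0, 0]
Initial: VV[2]=[0, 0, 0]
Event 1: LOCAL 0: VV[0][0]++ -> VV[0]=[1, 0, 0]
Event 2: LOCAL 0: VV[0][0]++ -> VV[0]=[2, 0, 0]
Event 3: SEND 2->1: VV[2][2]++ -> VV[2]=[0, 0, 1], msg_vec=[0, 0, 1]; VV[1]=max(VV[1],msg_vec) then VV[1][1]++ -> VV[1]=[0, 1, 1]
Event 4: SEND 1->2: VV[1][1]++ -> VV[1]=[0, 2, 1], msg_vec=[0, 2, 1]; VV[2]=max(VV[2],msg_vec) then VV[2][2]++ -> VV[2]=[0, 2, 2]
Event 5: SEND 1->0: VV[1][1]++ -> VV[1]=[0, 3, 1], msg_vec=[0, 3, 1]; VV[0]=max(VV[0],msg_vec) then VV[0][0]++ -> VV[0]=[3, 3, 1]
Event 6: LOCAL 1: VV[1][1]++ -> VV[1]=[0, 4, 1]
Event 7: LOCAL 1: VV[1][1]++ -> VV[1]=[0, 5, 1]
Event 8: SEND 0->1: VV[0][0]++ -> VV[0]=[4, 3, 1], msg_vec=[4, 3, 1]; VV[1]=max(VV[1],msg_vec) then VV[1][1]++ -> VV[1]=[4, 6, 1]
Event 9: LOCAL 2: VV[2][2]++ -> VV[2]=[0, 2, 3]
Event 10: LOCAL 1: VV[1][1]++ -> VV[1]=[4, 7, 1]
Event 3 stamp: [0, 0, 1]
Event 6 stamp: [0, 4, 1]
[0, 0, 1] <= [0, 4, 1]? True
[0, 4, 1] <= [0, 0, 1]? False
Relation: before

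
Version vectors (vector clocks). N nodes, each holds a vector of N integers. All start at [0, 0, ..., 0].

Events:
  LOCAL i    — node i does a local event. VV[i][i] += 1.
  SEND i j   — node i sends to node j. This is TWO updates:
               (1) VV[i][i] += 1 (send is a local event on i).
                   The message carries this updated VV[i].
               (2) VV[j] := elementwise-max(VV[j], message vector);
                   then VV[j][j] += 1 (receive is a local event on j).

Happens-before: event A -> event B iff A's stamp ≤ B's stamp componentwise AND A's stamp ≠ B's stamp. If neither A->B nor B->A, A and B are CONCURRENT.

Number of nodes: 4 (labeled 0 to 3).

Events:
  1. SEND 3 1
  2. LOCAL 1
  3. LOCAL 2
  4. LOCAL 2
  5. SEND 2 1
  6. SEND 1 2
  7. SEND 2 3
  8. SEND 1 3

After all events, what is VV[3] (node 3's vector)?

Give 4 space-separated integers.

Answer: 0 5 5 3

Derivation:
Initial: VV[0]=[0, 0, 0, 0]
Initial: VV[1]=[0, 0, 0, 0]
Initial: VV[2]=[0, 0, 0, 0]
Initial: VV[3]=[0, 0, 0, 0]
Event 1: SEND 3->1: VV[3][3]++ -> VV[3]=[0, 0, 0, 1], msg_vec=[0, 0, 0, 1]; VV[1]=max(VV[1],msg_vec) then VV[1][1]++ -> VV[1]=[0, 1, 0, 1]
Event 2: LOCAL 1: VV[1][1]++ -> VV[1]=[0, 2, 0, 1]
Event 3: LOCAL 2: VV[2][2]++ -> VV[2]=[0, 0, 1, 0]
Event 4: LOCAL 2: VV[2][2]++ -> VV[2]=[0, 0, 2, 0]
Event 5: SEND 2->1: VV[2][2]++ -> VV[2]=[0, 0, 3, 0], msg_vec=[0, 0, 3, 0]; VV[1]=max(VV[1],msg_vec) then VV[1][1]++ -> VV[1]=[0, 3, 3, 1]
Event 6: SEND 1->2: VV[1][1]++ -> VV[1]=[0, 4, 3, 1], msg_vec=[0, 4, 3, 1]; VV[2]=max(VV[2],msg_vec) then VV[2][2]++ -> VV[2]=[0, 4, 4, 1]
Event 7: SEND 2->3: VV[2][2]++ -> VV[2]=[0, 4, 5, 1], msg_vec=[0, 4, 5, 1]; VV[3]=max(VV[3],msg_vec) then VV[3][3]++ -> VV[3]=[0, 4, 5, 2]
Event 8: SEND 1->3: VV[1][1]++ -> VV[1]=[0, 5, 3, 1], msg_vec=[0, 5, 3, 1]; VV[3]=max(VV[3],msg_vec) then VV[3][3]++ -> VV[3]=[0, 5, 5, 3]
Final vectors: VV[0]=[0, 0, 0, 0]; VV[1]=[0, 5, 3, 1]; VV[2]=[0, 4, 5, 1]; VV[3]=[0, 5, 5, 3]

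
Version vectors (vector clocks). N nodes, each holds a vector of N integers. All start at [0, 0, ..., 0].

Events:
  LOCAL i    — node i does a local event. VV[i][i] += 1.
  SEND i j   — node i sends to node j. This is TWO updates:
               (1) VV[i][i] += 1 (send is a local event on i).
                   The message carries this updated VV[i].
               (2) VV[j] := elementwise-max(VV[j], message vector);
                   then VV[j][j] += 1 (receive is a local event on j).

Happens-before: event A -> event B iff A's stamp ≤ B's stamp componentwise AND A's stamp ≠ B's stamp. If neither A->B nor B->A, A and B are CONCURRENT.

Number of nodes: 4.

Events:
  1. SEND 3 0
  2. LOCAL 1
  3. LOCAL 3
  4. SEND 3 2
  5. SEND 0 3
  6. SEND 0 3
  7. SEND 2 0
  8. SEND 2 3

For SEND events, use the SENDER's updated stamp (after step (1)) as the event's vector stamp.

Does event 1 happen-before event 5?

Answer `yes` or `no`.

Initial: VV[0]=[0, 0, 0, 0]
Initial: VV[1]=[0, 0, 0, 0]
Initial: VV[2]=[0, 0, 0, 0]
Initial: VV[3]=[0, 0, 0, 0]
Event 1: SEND 3->0: VV[3][3]++ -> VV[3]=[0, 0, 0, 1], msg_vec=[0, 0, 0, 1]; VV[0]=max(VV[0],msg_vec) then VV[0][0]++ -> VV[0]=[1, 0, 0, 1]
Event 2: LOCAL 1: VV[1][1]++ -> VV[1]=[0, 1, 0, 0]
Event 3: LOCAL 3: VV[3][3]++ -> VV[3]=[0, 0, 0, 2]
Event 4: SEND 3->2: VV[3][3]++ -> VV[3]=[0, 0, 0, 3], msg_vec=[0, 0, 0, 3]; VV[2]=max(VV[2],msg_vec) then VV[2][2]++ -> VV[2]=[0, 0, 1, 3]
Event 5: SEND 0->3: VV[0][0]++ -> VV[0]=[2, 0, 0, 1], msg_vec=[2, 0, 0, 1]; VV[3]=max(VV[3],msg_vec) then VV[3][3]++ -> VV[3]=[2, 0, 0, 4]
Event 6: SEND 0->3: VV[0][0]++ -> VV[0]=[3, 0, 0, 1], msg_vec=[3, 0, 0, 1]; VV[3]=max(VV[3],msg_vec) then VV[3][3]++ -> VV[3]=[3, 0, 0, 5]
Event 7: SEND 2->0: VV[2][2]++ -> VV[2]=[0, 0, 2, 3], msg_vec=[0, 0, 2, 3]; VV[0]=max(VV[0],msg_vec) then VV[0][0]++ -> VV[0]=[4, 0, 2, 3]
Event 8: SEND 2->3: VV[2][2]++ -> VV[2]=[0, 0, 3, 3], msg_vec=[0, 0, 3, 3]; VV[3]=max(VV[3],msg_vec) then VV[3][3]++ -> VV[3]=[3, 0, 3, 6]
Event 1 stamp: [0, 0, 0, 1]
Event 5 stamp: [2, 0, 0, 1]
[0, 0, 0, 1] <= [2, 0, 0, 1]? True. Equal? False. Happens-before: True

Answer: yes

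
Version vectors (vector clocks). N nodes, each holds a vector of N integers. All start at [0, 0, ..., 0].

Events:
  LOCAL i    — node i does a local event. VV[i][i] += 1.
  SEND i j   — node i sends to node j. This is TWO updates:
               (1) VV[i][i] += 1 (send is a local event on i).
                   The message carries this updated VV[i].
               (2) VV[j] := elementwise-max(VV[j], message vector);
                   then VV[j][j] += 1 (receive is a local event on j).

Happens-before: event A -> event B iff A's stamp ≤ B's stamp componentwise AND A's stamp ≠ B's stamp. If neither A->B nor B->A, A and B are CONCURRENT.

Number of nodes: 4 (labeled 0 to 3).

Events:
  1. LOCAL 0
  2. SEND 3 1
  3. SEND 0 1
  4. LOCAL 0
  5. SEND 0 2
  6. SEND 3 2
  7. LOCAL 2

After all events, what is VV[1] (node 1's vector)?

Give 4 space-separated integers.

Initial: VV[0]=[0, 0, 0, 0]
Initial: VV[1]=[0, 0, 0, 0]
Initial: VV[2]=[0, 0, 0, 0]
Initial: VV[3]=[0, 0, 0, 0]
Event 1: LOCAL 0: VV[0][0]++ -> VV[0]=[1, 0, 0, 0]
Event 2: SEND 3->1: VV[3][3]++ -> VV[3]=[0, 0, 0, 1], msg_vec=[0, 0, 0, 1]; VV[1]=max(VV[1],msg_vec) then VV[1][1]++ -> VV[1]=[0, 1, 0, 1]
Event 3: SEND 0->1: VV[0][0]++ -> VV[0]=[2, 0, 0, 0], msg_vec=[2, 0, 0, 0]; VV[1]=max(VV[1],msg_vec) then VV[1][1]++ -> VV[1]=[2, 2, 0, 1]
Event 4: LOCAL 0: VV[0][0]++ -> VV[0]=[3, 0, 0, 0]
Event 5: SEND 0->2: VV[0][0]++ -> VV[0]=[4, 0, 0, 0], msg_vec=[4, 0, 0, 0]; VV[2]=max(VV[2],msg_vec) then VV[2][2]++ -> VV[2]=[4, 0, 1, 0]
Event 6: SEND 3->2: VV[3][3]++ -> VV[3]=[0, 0, 0, 2], msg_vec=[0, 0, 0, 2]; VV[2]=max(VV[2],msg_vec) then VV[2][2]++ -> VV[2]=[4, 0, 2, 2]
Event 7: LOCAL 2: VV[2][2]++ -> VV[2]=[4, 0, 3, 2]
Final vectors: VV[0]=[4, 0, 0, 0]; VV[1]=[2, 2, 0, 1]; VV[2]=[4, 0, 3, 2]; VV[3]=[0, 0, 0, 2]

Answer: 2 2 0 1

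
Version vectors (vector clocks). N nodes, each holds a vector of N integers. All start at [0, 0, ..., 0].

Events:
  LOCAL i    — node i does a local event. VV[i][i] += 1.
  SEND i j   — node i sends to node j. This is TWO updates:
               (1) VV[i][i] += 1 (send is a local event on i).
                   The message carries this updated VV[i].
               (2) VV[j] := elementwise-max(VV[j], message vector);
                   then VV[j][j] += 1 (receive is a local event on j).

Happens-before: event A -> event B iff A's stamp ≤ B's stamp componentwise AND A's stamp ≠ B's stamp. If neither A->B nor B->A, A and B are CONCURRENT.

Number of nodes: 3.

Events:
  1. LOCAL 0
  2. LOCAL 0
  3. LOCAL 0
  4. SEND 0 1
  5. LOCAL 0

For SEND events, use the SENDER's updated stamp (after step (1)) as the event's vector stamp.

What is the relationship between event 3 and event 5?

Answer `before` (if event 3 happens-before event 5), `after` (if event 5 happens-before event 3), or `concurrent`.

Initial: VV[0]=[0, 0, 0]
Initial: VV[1]=[0, 0, 0]
Initial: VV[2]=[0, 0, 0]
Event 1: LOCAL 0: VV[0][0]++ -> VV[0]=[1, 0, 0]
Event 2: LOCAL 0: VV[0][0]++ -> VV[0]=[2, 0, 0]
Event 3: LOCAL 0: VV[0][0]++ -> VV[0]=[3, 0, 0]
Event 4: SEND 0->1: VV[0][0]++ -> VV[0]=[4, 0, 0], msg_vec=[4, 0, 0]; VV[1]=max(VV[1],msg_vec) then VV[1][1]++ -> VV[1]=[4, 1, 0]
Event 5: LOCAL 0: VV[0][0]++ -> VV[0]=[5, 0, 0]
Event 3 stamp: [3, 0, 0]
Event 5 stamp: [5, 0, 0]
[3, 0, 0] <= [5, 0, 0]? True
[5, 0, 0] <= [3, 0, 0]? False
Relation: before

Answer: before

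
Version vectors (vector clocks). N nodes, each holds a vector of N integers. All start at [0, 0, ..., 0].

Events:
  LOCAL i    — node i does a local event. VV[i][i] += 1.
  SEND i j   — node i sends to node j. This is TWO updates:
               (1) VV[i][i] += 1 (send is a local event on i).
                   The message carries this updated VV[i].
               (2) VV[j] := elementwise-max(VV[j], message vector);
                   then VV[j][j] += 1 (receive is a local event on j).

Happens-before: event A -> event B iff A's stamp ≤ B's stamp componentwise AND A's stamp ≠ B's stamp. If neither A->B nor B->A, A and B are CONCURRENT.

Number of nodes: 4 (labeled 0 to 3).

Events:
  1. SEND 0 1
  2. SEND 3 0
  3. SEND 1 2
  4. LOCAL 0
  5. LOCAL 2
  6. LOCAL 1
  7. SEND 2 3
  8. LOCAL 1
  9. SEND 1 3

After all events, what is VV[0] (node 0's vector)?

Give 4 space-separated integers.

Answer: 3 0 0 1

Derivation:
Initial: VV[0]=[0, 0, 0, 0]
Initial: VV[1]=[0, 0, 0, 0]
Initial: VV[2]=[0, 0, 0, 0]
Initial: VV[3]=[0, 0, 0, 0]
Event 1: SEND 0->1: VV[0][0]++ -> VV[0]=[1, 0, 0, 0], msg_vec=[1, 0, 0, 0]; VV[1]=max(VV[1],msg_vec) then VV[1][1]++ -> VV[1]=[1, 1, 0, 0]
Event 2: SEND 3->0: VV[3][3]++ -> VV[3]=[0, 0, 0, 1], msg_vec=[0, 0, 0, 1]; VV[0]=max(VV[0],msg_vec) then VV[0][0]++ -> VV[0]=[2, 0, 0, 1]
Event 3: SEND 1->2: VV[1][1]++ -> VV[1]=[1, 2, 0, 0], msg_vec=[1, 2, 0, 0]; VV[2]=max(VV[2],msg_vec) then VV[2][2]++ -> VV[2]=[1, 2, 1, 0]
Event 4: LOCAL 0: VV[0][0]++ -> VV[0]=[3, 0, 0, 1]
Event 5: LOCAL 2: VV[2][2]++ -> VV[2]=[1, 2, 2, 0]
Event 6: LOCAL 1: VV[1][1]++ -> VV[1]=[1, 3, 0, 0]
Event 7: SEND 2->3: VV[2][2]++ -> VV[2]=[1, 2, 3, 0], msg_vec=[1, 2, 3, 0]; VV[3]=max(VV[3],msg_vec) then VV[3][3]++ -> VV[3]=[1, 2, 3, 2]
Event 8: LOCAL 1: VV[1][1]++ -> VV[1]=[1, 4, 0, 0]
Event 9: SEND 1->3: VV[1][1]++ -> VV[1]=[1, 5, 0, 0], msg_vec=[1, 5, 0, 0]; VV[3]=max(VV[3],msg_vec) then VV[3][3]++ -> VV[3]=[1, 5, 3, 3]
Final vectors: VV[0]=[3, 0, 0, 1]; VV[1]=[1, 5, 0, 0]; VV[2]=[1, 2, 3, 0]; VV[3]=[1, 5, 3, 3]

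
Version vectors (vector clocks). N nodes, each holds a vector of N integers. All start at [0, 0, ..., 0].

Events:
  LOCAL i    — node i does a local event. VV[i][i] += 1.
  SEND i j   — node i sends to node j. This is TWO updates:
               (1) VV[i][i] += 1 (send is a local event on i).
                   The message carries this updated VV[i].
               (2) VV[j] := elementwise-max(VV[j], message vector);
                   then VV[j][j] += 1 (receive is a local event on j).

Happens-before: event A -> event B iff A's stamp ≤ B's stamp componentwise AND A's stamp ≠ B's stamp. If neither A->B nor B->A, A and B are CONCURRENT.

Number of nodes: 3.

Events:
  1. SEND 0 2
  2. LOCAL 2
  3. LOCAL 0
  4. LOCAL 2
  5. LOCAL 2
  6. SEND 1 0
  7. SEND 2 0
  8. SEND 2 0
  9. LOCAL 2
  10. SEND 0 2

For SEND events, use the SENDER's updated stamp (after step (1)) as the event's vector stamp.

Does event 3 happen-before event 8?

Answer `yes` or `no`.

Answer: no

Derivation:
Initial: VV[0]=[0, 0, 0]
Initial: VV[1]=[0, 0, 0]
Initial: VV[2]=[0, 0, 0]
Event 1: SEND 0->2: VV[0][0]++ -> VV[0]=[1, 0, 0], msg_vec=[1, 0, 0]; VV[2]=max(VV[2],msg_vec) then VV[2][2]++ -> VV[2]=[1, 0, 1]
Event 2: LOCAL 2: VV[2][2]++ -> VV[2]=[1, 0, 2]
Event 3: LOCAL 0: VV[0][0]++ -> VV[0]=[2, 0, 0]
Event 4: LOCAL 2: VV[2][2]++ -> VV[2]=[1, 0, 3]
Event 5: LOCAL 2: VV[2][2]++ -> VV[2]=[1, 0, 4]
Event 6: SEND 1->0: VV[1][1]++ -> VV[1]=[0, 1, 0], msg_vec=[0, 1, 0]; VV[0]=max(VV[0],msg_vec) then VV[0][0]++ -> VV[0]=[3, 1, 0]
Event 7: SEND 2->0: VV[2][2]++ -> VV[2]=[1, 0, 5], msg_vec=[1, 0, 5]; VV[0]=max(VV[0],msg_vec) then VV[0][0]++ -> VV[0]=[4, 1, 5]
Event 8: SEND 2->0: VV[2][2]++ -> VV[2]=[1, 0, 6], msg_vec=[1, 0, 6]; VV[0]=max(VV[0],msg_vec) then VV[0][0]++ -> VV[0]=[5, 1, 6]
Event 9: LOCAL 2: VV[2][2]++ -> VV[2]=[1, 0, 7]
Event 10: SEND 0->2: VV[0][0]++ -> VV[0]=[6, 1, 6], msg_vec=[6, 1, 6]; VV[2]=max(VV[2],msg_vec) then VV[2][2]++ -> VV[2]=[6, 1, 8]
Event 3 stamp: [2, 0, 0]
Event 8 stamp: [1, 0, 6]
[2, 0, 0] <= [1, 0, 6]? False. Equal? False. Happens-before: False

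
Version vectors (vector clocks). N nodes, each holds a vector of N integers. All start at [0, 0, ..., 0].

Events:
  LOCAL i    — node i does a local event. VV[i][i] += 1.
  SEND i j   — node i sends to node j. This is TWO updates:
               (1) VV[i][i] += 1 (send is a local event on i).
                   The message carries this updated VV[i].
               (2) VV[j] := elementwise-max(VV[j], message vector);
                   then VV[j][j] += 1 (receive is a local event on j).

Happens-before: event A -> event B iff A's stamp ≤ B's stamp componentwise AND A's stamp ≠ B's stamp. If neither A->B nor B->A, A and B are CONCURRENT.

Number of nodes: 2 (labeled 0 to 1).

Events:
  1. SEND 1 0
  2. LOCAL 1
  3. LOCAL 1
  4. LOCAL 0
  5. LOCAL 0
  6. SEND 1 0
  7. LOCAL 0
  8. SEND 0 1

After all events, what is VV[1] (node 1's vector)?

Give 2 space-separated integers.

Initial: VV[0]=[0, 0]
Initial: VV[1]=[0, 0]
Event 1: SEND 1->0: VV[1][1]++ -> VV[1]=[0, 1], msg_vec=[0, 1]; VV[0]=max(VV[0],msg_vec) then VV[0][0]++ -> VV[0]=[1, 1]
Event 2: LOCAL 1: VV[1][1]++ -> VV[1]=[0, 2]
Event 3: LOCAL 1: VV[1][1]++ -> VV[1]=[0, 3]
Event 4: LOCAL 0: VV[0][0]++ -> VV[0]=[2, 1]
Event 5: LOCAL 0: VV[0][0]++ -> VV[0]=[3, 1]
Event 6: SEND 1->0: VV[1][1]++ -> VV[1]=[0, 4], msg_vec=[0, 4]; VV[0]=max(VV[0],msg_vec) then VV[0][0]++ -> VV[0]=[4, 4]
Event 7: LOCAL 0: VV[0][0]++ -> VV[0]=[5, 4]
Event 8: SEND 0->1: VV[0][0]++ -> VV[0]=[6, 4], msg_vec=[6, 4]; VV[1]=max(VV[1],msg_vec) then VV[1][1]++ -> VV[1]=[6, 5]
Final vectors: VV[0]=[6, 4]; VV[1]=[6, 5]

Answer: 6 5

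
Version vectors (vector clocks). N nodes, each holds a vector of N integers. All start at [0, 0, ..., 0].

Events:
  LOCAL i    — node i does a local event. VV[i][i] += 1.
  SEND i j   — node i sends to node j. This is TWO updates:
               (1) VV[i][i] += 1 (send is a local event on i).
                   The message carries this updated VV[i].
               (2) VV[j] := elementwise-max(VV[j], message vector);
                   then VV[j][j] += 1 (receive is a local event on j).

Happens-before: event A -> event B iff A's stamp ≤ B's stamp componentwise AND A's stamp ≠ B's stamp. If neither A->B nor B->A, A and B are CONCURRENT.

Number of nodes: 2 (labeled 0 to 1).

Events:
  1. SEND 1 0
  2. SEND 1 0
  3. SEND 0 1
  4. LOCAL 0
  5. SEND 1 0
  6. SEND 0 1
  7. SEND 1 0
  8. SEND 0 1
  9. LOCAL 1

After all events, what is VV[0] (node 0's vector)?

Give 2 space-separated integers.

Initial: VV[0]=[0, 0]
Initial: VV[1]=[0, 0]
Event 1: SEND 1->0: VV[1][1]++ -> VV[1]=[0, 1], msg_vec=[0, 1]; VV[0]=max(VV[0],msg_vec) then VV[0][0]++ -> VV[0]=[1, 1]
Event 2: SEND 1->0: VV[1][1]++ -> VV[1]=[0, 2], msg_vec=[0, 2]; VV[0]=max(VV[0],msg_vec) then VV[0][0]++ -> VV[0]=[2, 2]
Event 3: SEND 0->1: VV[0][0]++ -> VV[0]=[3, 2], msg_vec=[3, 2]; VV[1]=max(VV[1],msg_vec) then VV[1][1]++ -> VV[1]=[3, 3]
Event 4: LOCAL 0: VV[0][0]++ -> VV[0]=[4, 2]
Event 5: SEND 1->0: VV[1][1]++ -> VV[1]=[3, 4], msg_vec=[3, 4]; VV[0]=max(VV[0],msg_vec) then VV[0][0]++ -> VV[0]=[5, 4]
Event 6: SEND 0->1: VV[0][0]++ -> VV[0]=[6, 4], msg_vec=[6, 4]; VV[1]=max(VV[1],msg_vec) then VV[1][1]++ -> VV[1]=[6, 5]
Event 7: SEND 1->0: VV[1][1]++ -> VV[1]=[6, 6], msg_vec=[6, 6]; VV[0]=max(VV[0],msg_vec) then VV[0][0]++ -> VV[0]=[7, 6]
Event 8: SEND 0->1: VV[0][0]++ -> VV[0]=[8, 6], msg_vec=[8, 6]; VV[1]=max(VV[1],msg_vec) then VV[1][1]++ -> VV[1]=[8, 7]
Event 9: LOCAL 1: VV[1][1]++ -> VV[1]=[8, 8]
Final vectors: VV[0]=[8, 6]; VV[1]=[8, 8]

Answer: 8 6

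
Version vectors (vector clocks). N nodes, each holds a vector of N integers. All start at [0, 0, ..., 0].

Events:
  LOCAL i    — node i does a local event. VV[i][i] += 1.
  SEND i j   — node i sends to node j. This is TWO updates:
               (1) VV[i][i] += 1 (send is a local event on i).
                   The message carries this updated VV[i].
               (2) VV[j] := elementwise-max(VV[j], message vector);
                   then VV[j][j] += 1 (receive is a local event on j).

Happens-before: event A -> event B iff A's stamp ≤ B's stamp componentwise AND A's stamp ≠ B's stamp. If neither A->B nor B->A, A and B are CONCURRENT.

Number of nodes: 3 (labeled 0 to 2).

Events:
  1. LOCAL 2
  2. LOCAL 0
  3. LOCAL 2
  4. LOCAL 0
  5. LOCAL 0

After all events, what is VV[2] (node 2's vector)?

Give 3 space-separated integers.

Initial: VV[0]=[0, 0, 0]
Initial: VV[1]=[0, 0, 0]
Initial: VV[2]=[0, 0, 0]
Event 1: LOCAL 2: VV[2][2]++ -> VV[2]=[0, 0, 1]
Event 2: LOCAL 0: VV[0][0]++ -> VV[0]=[1, 0, 0]
Event 3: LOCAL 2: VV[2][2]++ -> VV[2]=[0, 0, 2]
Event 4: LOCAL 0: VV[0][0]++ -> VV[0]=[2, 0, 0]
Event 5: LOCAL 0: VV[0][0]++ -> VV[0]=[3, 0, 0]
Final vectors: VV[0]=[3, 0, 0]; VV[1]=[0, 0, 0]; VV[2]=[0, 0, 2]

Answer: 0 0 2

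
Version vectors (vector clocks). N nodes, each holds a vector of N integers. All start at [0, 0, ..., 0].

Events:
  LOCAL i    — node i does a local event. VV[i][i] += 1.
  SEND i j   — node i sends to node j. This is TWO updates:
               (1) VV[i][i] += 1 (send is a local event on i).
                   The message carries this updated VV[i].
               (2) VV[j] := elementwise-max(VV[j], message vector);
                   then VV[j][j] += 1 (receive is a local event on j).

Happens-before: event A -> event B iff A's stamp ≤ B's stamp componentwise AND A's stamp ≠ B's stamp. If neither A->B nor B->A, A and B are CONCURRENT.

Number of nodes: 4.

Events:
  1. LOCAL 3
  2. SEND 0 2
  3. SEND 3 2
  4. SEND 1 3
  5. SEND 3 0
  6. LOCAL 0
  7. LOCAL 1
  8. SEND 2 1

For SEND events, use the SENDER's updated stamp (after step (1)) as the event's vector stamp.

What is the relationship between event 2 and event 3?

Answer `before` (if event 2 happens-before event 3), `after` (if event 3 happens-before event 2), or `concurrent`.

Initial: VV[0]=[0, 0, 0, 0]
Initial: VV[1]=[0, 0, 0, 0]
Initial: VV[2]=[0, 0, 0, 0]
Initial: VV[3]=[0, 0, 0, 0]
Event 1: LOCAL 3: VV[3][3]++ -> VV[3]=[0, 0, 0, 1]
Event 2: SEND 0->2: VV[0][0]++ -> VV[0]=[1, 0, 0, 0], msg_vec=[1, 0, 0, 0]; VV[2]=max(VV[2],msg_vec) then VV[2][2]++ -> VV[2]=[1, 0, 1, 0]
Event 3: SEND 3->2: VV[3][3]++ -> VV[3]=[0, 0, 0, 2], msg_vec=[0, 0, 0, 2]; VV[2]=max(VV[2],msg_vec) then VV[2][2]++ -> VV[2]=[1, 0, 2, 2]
Event 4: SEND 1->3: VV[1][1]++ -> VV[1]=[0, 1, 0, 0], msg_vec=[0, 1, 0, 0]; VV[3]=max(VV[3],msg_vec) then VV[3][3]++ -> VV[3]=[0, 1, 0, 3]
Event 5: SEND 3->0: VV[3][3]++ -> VV[3]=[0, 1, 0, 4], msg_vec=[0, 1, 0, 4]; VV[0]=max(VV[0],msg_vec) then VV[0][0]++ -> VV[0]=[2, 1, 0, 4]
Event 6: LOCAL 0: VV[0][0]++ -> VV[0]=[3, 1, 0, 4]
Event 7: LOCAL 1: VV[1][1]++ -> VV[1]=[0, 2, 0, 0]
Event 8: SEND 2->1: VV[2][2]++ -> VV[2]=[1, 0, 3, 2], msg_vec=[1, 0, 3, 2]; VV[1]=max(VV[1],msg_vec) then VV[1][1]++ -> VV[1]=[1, 3, 3, 2]
Event 2 stamp: [1, 0, 0, 0]
Event 3 stamp: [0, 0, 0, 2]
[1, 0, 0, 0] <= [0, 0, 0, 2]? False
[0, 0, 0, 2] <= [1, 0, 0, 0]? False
Relation: concurrent

Answer: concurrent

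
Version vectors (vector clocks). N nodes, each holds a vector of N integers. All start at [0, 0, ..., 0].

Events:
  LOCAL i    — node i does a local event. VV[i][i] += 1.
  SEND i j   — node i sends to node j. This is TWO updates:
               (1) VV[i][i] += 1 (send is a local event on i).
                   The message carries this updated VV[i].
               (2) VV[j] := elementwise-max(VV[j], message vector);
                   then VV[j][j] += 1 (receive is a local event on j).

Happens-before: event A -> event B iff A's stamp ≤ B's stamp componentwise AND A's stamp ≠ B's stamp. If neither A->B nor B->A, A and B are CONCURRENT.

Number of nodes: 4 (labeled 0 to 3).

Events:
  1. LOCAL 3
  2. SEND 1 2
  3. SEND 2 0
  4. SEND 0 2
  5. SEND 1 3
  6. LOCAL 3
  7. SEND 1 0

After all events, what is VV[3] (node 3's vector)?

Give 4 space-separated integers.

Answer: 0 2 0 3

Derivation:
Initial: VV[0]=[0, 0, 0, 0]
Initial: VV[1]=[0, 0, 0, 0]
Initial: VV[2]=[0, 0, 0, 0]
Initial: VV[3]=[0, 0, 0, 0]
Event 1: LOCAL 3: VV[3][3]++ -> VV[3]=[0, 0, 0, 1]
Event 2: SEND 1->2: VV[1][1]++ -> VV[1]=[0, 1, 0, 0], msg_vec=[0, 1, 0, 0]; VV[2]=max(VV[2],msg_vec) then VV[2][2]++ -> VV[2]=[0, 1, 1, 0]
Event 3: SEND 2->0: VV[2][2]++ -> VV[2]=[0, 1, 2, 0], msg_vec=[0, 1, 2, 0]; VV[0]=max(VV[0],msg_vec) then VV[0][0]++ -> VV[0]=[1, 1, 2, 0]
Event 4: SEND 0->2: VV[0][0]++ -> VV[0]=[2, 1, 2, 0], msg_vec=[2, 1, 2, 0]; VV[2]=max(VV[2],msg_vec) then VV[2][2]++ -> VV[2]=[2, 1, 3, 0]
Event 5: SEND 1->3: VV[1][1]++ -> VV[1]=[0, 2, 0, 0], msg_vec=[0, 2, 0, 0]; VV[3]=max(VV[3],msg_vec) then VV[3][3]++ -> VV[3]=[0, 2, 0, 2]
Event 6: LOCAL 3: VV[3][3]++ -> VV[3]=[0, 2, 0, 3]
Event 7: SEND 1->0: VV[1][1]++ -> VV[1]=[0, 3, 0, 0], msg_vec=[0, 3, 0, 0]; VV[0]=max(VV[0],msg_vec) then VV[0][0]++ -> VV[0]=[3, 3, 2, 0]
Final vectors: VV[0]=[3, 3, 2, 0]; VV[1]=[0, 3, 0, 0]; VV[2]=[2, 1, 3, 0]; VV[3]=[0, 2, 0, 3]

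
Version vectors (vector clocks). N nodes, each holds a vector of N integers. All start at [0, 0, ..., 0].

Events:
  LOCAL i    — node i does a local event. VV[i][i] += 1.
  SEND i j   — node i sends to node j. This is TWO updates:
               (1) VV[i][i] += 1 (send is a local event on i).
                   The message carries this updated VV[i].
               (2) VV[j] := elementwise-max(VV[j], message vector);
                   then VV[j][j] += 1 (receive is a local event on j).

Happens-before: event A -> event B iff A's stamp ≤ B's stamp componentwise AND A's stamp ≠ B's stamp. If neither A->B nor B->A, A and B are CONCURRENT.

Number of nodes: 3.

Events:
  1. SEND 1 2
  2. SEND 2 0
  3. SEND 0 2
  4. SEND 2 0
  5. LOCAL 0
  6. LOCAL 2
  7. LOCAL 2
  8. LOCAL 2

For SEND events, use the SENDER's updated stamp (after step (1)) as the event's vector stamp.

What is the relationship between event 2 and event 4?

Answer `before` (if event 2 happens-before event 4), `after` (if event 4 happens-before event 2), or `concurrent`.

Answer: before

Derivation:
Initial: VV[0]=[0, 0, 0]
Initial: VV[1]=[0, 0, 0]
Initial: VV[2]=[0, 0, 0]
Event 1: SEND 1->2: VV[1][1]++ -> VV[1]=[0, 1, 0], msg_vec=[0, 1, 0]; VV[2]=max(VV[2],msg_vec) then VV[2][2]++ -> VV[2]=[0, 1, 1]
Event 2: SEND 2->0: VV[2][2]++ -> VV[2]=[0, 1, 2], msg_vec=[0, 1, 2]; VV[0]=max(VV[0],msg_vec) then VV[0][0]++ -> VV[0]=[1, 1, 2]
Event 3: SEND 0->2: VV[0][0]++ -> VV[0]=[2, 1, 2], msg_vec=[2, 1, 2]; VV[2]=max(VV[2],msg_vec) then VV[2][2]++ -> VV[2]=[2, 1, 3]
Event 4: SEND 2->0: VV[2][2]++ -> VV[2]=[2, 1, 4], msg_vec=[2, 1, 4]; VV[0]=max(VV[0],msg_vec) then VV[0][0]++ -> VV[0]=[3, 1, 4]
Event 5: LOCAL 0: VV[0][0]++ -> VV[0]=[4, 1, 4]
Event 6: LOCAL 2: VV[2][2]++ -> VV[2]=[2, 1, 5]
Event 7: LOCAL 2: VV[2][2]++ -> VV[2]=[2, 1, 6]
Event 8: LOCAL 2: VV[2][2]++ -> VV[2]=[2, 1, 7]
Event 2 stamp: [0, 1, 2]
Event 4 stamp: [2, 1, 4]
[0, 1, 2] <= [2, 1, 4]? True
[2, 1, 4] <= [0, 1, 2]? False
Relation: before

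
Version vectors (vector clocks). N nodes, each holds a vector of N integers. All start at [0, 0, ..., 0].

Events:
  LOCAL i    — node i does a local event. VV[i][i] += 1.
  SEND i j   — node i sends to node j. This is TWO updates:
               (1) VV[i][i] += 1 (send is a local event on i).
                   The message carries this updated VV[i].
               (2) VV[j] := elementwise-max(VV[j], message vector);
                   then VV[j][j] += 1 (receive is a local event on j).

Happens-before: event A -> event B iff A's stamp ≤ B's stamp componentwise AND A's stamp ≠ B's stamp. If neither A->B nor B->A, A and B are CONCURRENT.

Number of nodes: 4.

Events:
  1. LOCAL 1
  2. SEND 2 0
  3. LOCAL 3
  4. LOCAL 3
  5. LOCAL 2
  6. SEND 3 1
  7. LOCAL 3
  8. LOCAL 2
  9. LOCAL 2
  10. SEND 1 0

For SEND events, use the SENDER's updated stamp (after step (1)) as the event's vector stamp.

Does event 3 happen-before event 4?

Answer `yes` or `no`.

Initial: VV[0]=[0, 0, 0, 0]
Initial: VV[1]=[0, 0, 0, 0]
Initial: VV[2]=[0, 0, 0, 0]
Initial: VV[3]=[0, 0, 0, 0]
Event 1: LOCAL 1: VV[1][1]++ -> VV[1]=[0, 1, 0, 0]
Event 2: SEND 2->0: VV[2][2]++ -> VV[2]=[0, 0, 1, 0], msg_vec=[0, 0, 1, 0]; VV[0]=max(VV[0],msg_vec) then VV[0][0]++ -> VV[0]=[1, 0, 1, 0]
Event 3: LOCAL 3: VV[3][3]++ -> VV[3]=[0, 0, 0, 1]
Event 4: LOCAL 3: VV[3][3]++ -> VV[3]=[0, 0, 0, 2]
Event 5: LOCAL 2: VV[2][2]++ -> VV[2]=[0, 0, 2, 0]
Event 6: SEND 3->1: VV[3][3]++ -> VV[3]=[0, 0, 0, 3], msg_vec=[0, 0, 0, 3]; VV[1]=max(VV[1],msg_vec) then VV[1][1]++ -> VV[1]=[0, 2, 0, 3]
Event 7: LOCAL 3: VV[3][3]++ -> VV[3]=[0, 0, 0, 4]
Event 8: LOCAL 2: VV[2][2]++ -> VV[2]=[0, 0, 3, 0]
Event 9: LOCAL 2: VV[2][2]++ -> VV[2]=[0, 0, 4, 0]
Event 10: SEND 1->0: VV[1][1]++ -> VV[1]=[0, 3, 0, 3], msg_vec=[0, 3, 0, 3]; VV[0]=max(VV[0],msg_vec) then VV[0][0]++ -> VV[0]=[2, 3, 1, 3]
Event 3 stamp: [0, 0, 0, 1]
Event 4 stamp: [0, 0, 0, 2]
[0, 0, 0, 1] <= [0, 0, 0, 2]? True. Equal? False. Happens-before: True

Answer: yes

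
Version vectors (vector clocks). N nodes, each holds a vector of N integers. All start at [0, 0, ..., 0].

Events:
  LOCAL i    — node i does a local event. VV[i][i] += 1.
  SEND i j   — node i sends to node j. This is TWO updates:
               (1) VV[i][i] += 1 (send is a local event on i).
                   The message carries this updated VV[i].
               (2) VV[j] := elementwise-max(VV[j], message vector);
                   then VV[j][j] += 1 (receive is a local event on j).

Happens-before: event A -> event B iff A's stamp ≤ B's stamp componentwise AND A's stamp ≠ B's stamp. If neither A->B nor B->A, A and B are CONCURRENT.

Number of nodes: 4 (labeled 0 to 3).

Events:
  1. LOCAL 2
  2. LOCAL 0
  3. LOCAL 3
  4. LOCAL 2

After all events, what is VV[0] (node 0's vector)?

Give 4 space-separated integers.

Initial: VV[0]=[0, 0, 0, 0]
Initial: VV[1]=[0, 0, 0, 0]
Initial: VV[2]=[0, 0, 0, 0]
Initial: VV[3]=[0, 0, 0, 0]
Event 1: LOCAL 2: VV[2][2]++ -> VV[2]=[0, 0, 1, 0]
Event 2: LOCAL 0: VV[0][0]++ -> VV[0]=[1, 0, 0, 0]
Event 3: LOCAL 3: VV[3][3]++ -> VV[3]=[0, 0, 0, 1]
Event 4: LOCAL 2: VV[2][2]++ -> VV[2]=[0, 0, 2, 0]
Final vectors: VV[0]=[1, 0, 0, 0]; VV[1]=[0, 0, 0, 0]; VV[2]=[0, 0, 2, 0]; VV[3]=[0, 0, 0, 1]

Answer: 1 0 0 0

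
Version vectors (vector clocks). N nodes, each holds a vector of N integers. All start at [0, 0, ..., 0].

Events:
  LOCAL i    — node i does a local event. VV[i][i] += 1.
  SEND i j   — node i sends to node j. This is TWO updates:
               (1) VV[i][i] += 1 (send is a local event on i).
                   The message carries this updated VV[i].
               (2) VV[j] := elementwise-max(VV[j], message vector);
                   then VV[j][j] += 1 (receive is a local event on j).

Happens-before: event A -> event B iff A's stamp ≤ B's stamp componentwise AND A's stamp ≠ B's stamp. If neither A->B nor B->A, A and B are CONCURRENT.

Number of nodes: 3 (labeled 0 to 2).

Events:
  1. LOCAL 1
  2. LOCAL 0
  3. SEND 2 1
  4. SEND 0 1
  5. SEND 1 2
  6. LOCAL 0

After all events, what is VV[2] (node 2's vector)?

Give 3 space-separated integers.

Initial: VV[0]=[0, 0, 0]
Initial: VV[1]=[0, 0, 0]
Initial: VV[2]=[0, 0, 0]
Event 1: LOCAL 1: VV[1][1]++ -> VV[1]=[0, 1, 0]
Event 2: LOCAL 0: VV[0][0]++ -> VV[0]=[1, 0, 0]
Event 3: SEND 2->1: VV[2][2]++ -> VV[2]=[0, 0, 1], msg_vec=[0, 0, 1]; VV[1]=max(VV[1],msg_vec) then VV[1][1]++ -> VV[1]=[0, 2, 1]
Event 4: SEND 0->1: VV[0][0]++ -> VV[0]=[2, 0, 0], msg_vec=[2, 0, 0]; VV[1]=max(VV[1],msg_vec) then VV[1][1]++ -> VV[1]=[2, 3, 1]
Event 5: SEND 1->2: VV[1][1]++ -> VV[1]=[2, 4, 1], msg_vec=[2, 4, 1]; VV[2]=max(VV[2],msg_vec) then VV[2][2]++ -> VV[2]=[2, 4, 2]
Event 6: LOCAL 0: VV[0][0]++ -> VV[0]=[3, 0, 0]
Final vectors: VV[0]=[3, 0, 0]; VV[1]=[2, 4, 1]; VV[2]=[2, 4, 2]

Answer: 2 4 2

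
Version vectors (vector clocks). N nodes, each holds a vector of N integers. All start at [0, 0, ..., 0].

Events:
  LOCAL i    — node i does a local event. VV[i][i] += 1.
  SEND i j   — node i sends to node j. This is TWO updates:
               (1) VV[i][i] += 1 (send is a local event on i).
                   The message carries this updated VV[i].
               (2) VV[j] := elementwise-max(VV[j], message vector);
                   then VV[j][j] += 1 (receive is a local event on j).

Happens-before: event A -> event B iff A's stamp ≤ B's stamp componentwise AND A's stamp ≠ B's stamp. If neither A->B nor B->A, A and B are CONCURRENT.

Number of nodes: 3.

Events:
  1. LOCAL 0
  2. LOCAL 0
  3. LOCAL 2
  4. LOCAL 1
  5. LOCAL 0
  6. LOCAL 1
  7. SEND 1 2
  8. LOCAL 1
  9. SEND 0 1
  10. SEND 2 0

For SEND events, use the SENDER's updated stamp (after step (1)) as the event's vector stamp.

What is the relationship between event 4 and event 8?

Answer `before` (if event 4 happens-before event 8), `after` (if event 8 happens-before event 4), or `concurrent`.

Answer: before

Derivation:
Initial: VV[0]=[0, 0, 0]
Initial: VV[1]=[0, 0, 0]
Initial: VV[2]=[0, 0, 0]
Event 1: LOCAL 0: VV[0][0]++ -> VV[0]=[1, 0, 0]
Event 2: LOCAL 0: VV[0][0]++ -> VV[0]=[2, 0, 0]
Event 3: LOCAL 2: VV[2][2]++ -> VV[2]=[0, 0, 1]
Event 4: LOCAL 1: VV[1][1]++ -> VV[1]=[0, 1, 0]
Event 5: LOCAL 0: VV[0][0]++ -> VV[0]=[3, 0, 0]
Event 6: LOCAL 1: VV[1][1]++ -> VV[1]=[0, 2, 0]
Event 7: SEND 1->2: VV[1][1]++ -> VV[1]=[0, 3, 0], msg_vec=[0, 3, 0]; VV[2]=max(VV[2],msg_vec) then VV[2][2]++ -> VV[2]=[0, 3, 2]
Event 8: LOCAL 1: VV[1][1]++ -> VV[1]=[0, 4, 0]
Event 9: SEND 0->1: VV[0][0]++ -> VV[0]=[4, 0, 0], msg_vec=[4, 0, 0]; VV[1]=max(VV[1],msg_vec) then VV[1][1]++ -> VV[1]=[4, 5, 0]
Event 10: SEND 2->0: VV[2][2]++ -> VV[2]=[0, 3, 3], msg_vec=[0, 3, 3]; VV[0]=max(VV[0],msg_vec) then VV[0][0]++ -> VV[0]=[5, 3, 3]
Event 4 stamp: [0, 1, 0]
Event 8 stamp: [0, 4, 0]
[0, 1, 0] <= [0, 4, 0]? True
[0, 4, 0] <= [0, 1, 0]? False
Relation: before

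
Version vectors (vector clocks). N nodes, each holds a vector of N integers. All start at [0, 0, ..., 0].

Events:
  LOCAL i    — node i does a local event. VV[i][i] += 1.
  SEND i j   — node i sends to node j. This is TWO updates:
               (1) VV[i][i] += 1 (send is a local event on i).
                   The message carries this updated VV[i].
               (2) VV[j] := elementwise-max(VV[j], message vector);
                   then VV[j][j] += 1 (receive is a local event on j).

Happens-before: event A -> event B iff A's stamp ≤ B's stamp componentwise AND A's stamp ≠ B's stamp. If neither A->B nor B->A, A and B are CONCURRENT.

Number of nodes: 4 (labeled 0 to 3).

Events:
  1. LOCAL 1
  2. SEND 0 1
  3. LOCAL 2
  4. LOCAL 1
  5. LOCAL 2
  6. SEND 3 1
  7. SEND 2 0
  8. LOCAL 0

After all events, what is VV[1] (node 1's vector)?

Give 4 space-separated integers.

Answer: 1 4 0 1

Derivation:
Initial: VV[0]=[0, 0, 0, 0]
Initial: VV[1]=[0, 0, 0, 0]
Initial: VV[2]=[0, 0, 0, 0]
Initial: VV[3]=[0, 0, 0, 0]
Event 1: LOCAL 1: VV[1][1]++ -> VV[1]=[0, 1, 0, 0]
Event 2: SEND 0->1: VV[0][0]++ -> VV[0]=[1, 0, 0, 0], msg_vec=[1, 0, 0, 0]; VV[1]=max(VV[1],msg_vec) then VV[1][1]++ -> VV[1]=[1, 2, 0, 0]
Event 3: LOCAL 2: VV[2][2]++ -> VV[2]=[0, 0, 1, 0]
Event 4: LOCAL 1: VV[1][1]++ -> VV[1]=[1, 3, 0, 0]
Event 5: LOCAL 2: VV[2][2]++ -> VV[2]=[0, 0, 2, 0]
Event 6: SEND 3->1: VV[3][3]++ -> VV[3]=[0, 0, 0, 1], msg_vec=[0, 0, 0, 1]; VV[1]=max(VV[1],msg_vec) then VV[1][1]++ -> VV[1]=[1, 4, 0, 1]
Event 7: SEND 2->0: VV[2][2]++ -> VV[2]=[0, 0, 3, 0], msg_vec=[0, 0, 3, 0]; VV[0]=max(VV[0],msg_vec) then VV[0][0]++ -> VV[0]=[2, 0, 3, 0]
Event 8: LOCAL 0: VV[0][0]++ -> VV[0]=[3, 0, 3, 0]
Final vectors: VV[0]=[3, 0, 3, 0]; VV[1]=[1, 4, 0, 1]; VV[2]=[0, 0, 3, 0]; VV[3]=[0, 0, 0, 1]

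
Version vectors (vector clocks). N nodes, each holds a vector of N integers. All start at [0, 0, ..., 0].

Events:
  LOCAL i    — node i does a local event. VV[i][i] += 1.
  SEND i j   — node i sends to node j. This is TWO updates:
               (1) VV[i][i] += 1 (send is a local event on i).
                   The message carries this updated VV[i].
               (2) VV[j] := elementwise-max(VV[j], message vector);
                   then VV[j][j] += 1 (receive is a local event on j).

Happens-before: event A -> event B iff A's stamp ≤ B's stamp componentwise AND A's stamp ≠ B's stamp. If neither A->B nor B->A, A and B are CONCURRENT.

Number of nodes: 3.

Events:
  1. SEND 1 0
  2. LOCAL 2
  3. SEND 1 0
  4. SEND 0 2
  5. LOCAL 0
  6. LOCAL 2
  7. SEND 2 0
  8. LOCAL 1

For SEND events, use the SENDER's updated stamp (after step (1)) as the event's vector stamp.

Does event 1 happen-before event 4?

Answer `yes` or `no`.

Initial: VV[0]=[0, 0, 0]
Initial: VV[1]=[0, 0, 0]
Initial: VV[2]=[0, 0, 0]
Event 1: SEND 1->0: VV[1][1]++ -> VV[1]=[0, 1, 0], msg_vec=[0, 1, 0]; VV[0]=max(VV[0],msg_vec) then VV[0][0]++ -> VV[0]=[1, 1, 0]
Event 2: LOCAL 2: VV[2][2]++ -> VV[2]=[0, 0, 1]
Event 3: SEND 1->0: VV[1][1]++ -> VV[1]=[0, 2, 0], msg_vec=[0, 2, 0]; VV[0]=max(VV[0],msg_vec) then VV[0][0]++ -> VV[0]=[2, 2, 0]
Event 4: SEND 0->2: VV[0][0]++ -> VV[0]=[3, 2, 0], msg_vec=[3, 2, 0]; VV[2]=max(VV[2],msg_vec) then VV[2][2]++ -> VV[2]=[3, 2, 2]
Event 5: LOCAL 0: VV[0][0]++ -> VV[0]=[4, 2, 0]
Event 6: LOCAL 2: VV[2][2]++ -> VV[2]=[3, 2, 3]
Event 7: SEND 2->0: VV[2][2]++ -> VV[2]=[3, 2, 4], msg_vec=[3, 2, 4]; VV[0]=max(VV[0],msg_vec) then VV[0][0]++ -> VV[0]=[5, 2, 4]
Event 8: LOCAL 1: VV[1][1]++ -> VV[1]=[0, 3, 0]
Event 1 stamp: [0, 1, 0]
Event 4 stamp: [3, 2, 0]
[0, 1, 0] <= [3, 2, 0]? True. Equal? False. Happens-before: True

Answer: yes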